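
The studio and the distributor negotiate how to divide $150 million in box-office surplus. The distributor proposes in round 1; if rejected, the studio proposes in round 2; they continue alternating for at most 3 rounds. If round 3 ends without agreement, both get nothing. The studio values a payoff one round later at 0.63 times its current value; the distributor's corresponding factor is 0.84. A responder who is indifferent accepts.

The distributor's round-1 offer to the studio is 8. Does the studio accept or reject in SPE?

Round 3 (the distributor proposes): the studio will accept anything ≥ 0, so the distributor offers 0 and keeps 150.
Round 2 (the studio proposes): the distributor can get 150 next round, worth 0.84 × 150 = 126 now; the studio offers that and keeps 24.
So by rejecting in round 1, the studio gets 24 next round, worth 0.63 × 24 = 15.12 now.
Offer 8 < 15.12, so the studio rejects.

Reject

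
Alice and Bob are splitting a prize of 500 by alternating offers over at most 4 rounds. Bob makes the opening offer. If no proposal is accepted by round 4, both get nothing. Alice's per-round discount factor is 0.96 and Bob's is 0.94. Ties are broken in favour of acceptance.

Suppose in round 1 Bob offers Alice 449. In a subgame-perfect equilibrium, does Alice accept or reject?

Round 4 (Alice proposes): rejection yields 0 for Bob; Alice offers 0 and keeps 500.
Round 3 (Bob proposes): Alice can get 500 next round, worth 0.96 × 500 = 480 now, so Bob offers 480, keeping 20.
Round 2 (Alice proposes): Bob can get 20 next round, worth 0.94 × 20 = 18.8 now, so Alice offers 18.8, keeping 481.2.
So by rejecting in round 1, Alice gets 481.2 next round, worth 0.96 × 481.2 = 461.952 now.
Offer 449 < 461.952, so Alice rejects.

Reject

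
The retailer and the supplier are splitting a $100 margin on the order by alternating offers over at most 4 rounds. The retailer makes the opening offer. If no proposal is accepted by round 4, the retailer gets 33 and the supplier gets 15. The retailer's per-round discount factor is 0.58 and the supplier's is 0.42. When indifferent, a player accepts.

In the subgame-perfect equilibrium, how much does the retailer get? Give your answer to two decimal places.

By backward induction:
Round 4 (the supplier proposes): the retailer gets 33 if talks fail, so the supplier offers 33 and keeps 67.
Round 3 (the retailer proposes): the supplier can get 67 next round, worth 0.42 × 67 = 28.14 now, so the retailer offers 28.14, keeping 71.86.
Round 2 (the supplier proposes): the retailer can get 71.86 next round, worth 0.58 × 71.86 = 41.6788 now; the supplier offers that and keeps 58.3212.
Round 1 (the retailer proposes): the supplier can get 58.3212 next round, worth 0.42 × 58.3212 = 24.494904 now. The retailer offers 24.494904 and keeps 100 − 24.494904 = 75.505096.

75.51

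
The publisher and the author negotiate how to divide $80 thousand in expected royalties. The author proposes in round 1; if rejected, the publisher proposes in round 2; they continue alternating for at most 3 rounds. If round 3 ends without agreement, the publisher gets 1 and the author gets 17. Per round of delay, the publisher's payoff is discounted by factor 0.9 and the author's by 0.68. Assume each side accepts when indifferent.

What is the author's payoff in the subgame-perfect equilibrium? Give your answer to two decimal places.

Round 3 (the author proposes): the publisher gets 1 if talks fail, so the author offers 1 and keeps 79.
Round 2 (the publisher proposes): the author can get 79 next round, worth 0.68 × 79 = 53.72 now; the publisher offers that and keeps 26.28.
Round 1 (the author proposes): the publisher can get 26.28 next round, worth 0.9 × 26.28 = 23.652 now; the author offers that and keeps 56.348.

56.35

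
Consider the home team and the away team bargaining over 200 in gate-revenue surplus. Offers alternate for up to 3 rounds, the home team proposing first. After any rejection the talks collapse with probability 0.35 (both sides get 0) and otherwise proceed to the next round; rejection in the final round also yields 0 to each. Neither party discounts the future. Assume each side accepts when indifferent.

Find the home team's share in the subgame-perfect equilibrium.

By backward induction:
Round 3 (the home team proposes): the away team will accept anything ≥ 0, so the home team offers 0 and keeps 200.
Round 2 (the away team proposes): rejecting gives the home team an expected 0.65 × 200 = 130. The away team offers 130 and keeps 200 − 130 = 70.
Round 1 (the home team proposes): rejecting gives the away team an expected 0.65 × 70 = 45.5, so the home team offers 45.5, keeping 154.5.

154.5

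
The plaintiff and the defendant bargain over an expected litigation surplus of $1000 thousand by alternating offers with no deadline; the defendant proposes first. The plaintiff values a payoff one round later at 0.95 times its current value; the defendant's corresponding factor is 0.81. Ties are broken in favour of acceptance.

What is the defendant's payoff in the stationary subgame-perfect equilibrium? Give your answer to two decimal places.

216.92

Let x be the defendant's share when the defendant proposes and y be the plaintiff's share when the plaintiff proposes.
The plaintiff accepts iff offered ≥ 0.95·y, so x = 1000 − 0.95y. Symmetrically y = 1000 − 0.81x.
Substituting: x = 1000 − 0.95(1000 − 0.81x), giving x(1 − 0.81·0.95) = 1000(1 − 0.95).
So x = 1000 × 0.05 / 0.2305 ≈ 216.9197, and the plaintiff receives 1000 − x ≈ 783.0803.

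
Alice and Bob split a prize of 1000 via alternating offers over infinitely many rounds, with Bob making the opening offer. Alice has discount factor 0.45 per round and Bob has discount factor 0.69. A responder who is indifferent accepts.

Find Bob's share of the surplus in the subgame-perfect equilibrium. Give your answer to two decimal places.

797.68

Let x be Bob's share when Bob proposes and y be Alice's share when Alice proposes.
Alice accepts iff offered ≥ 0.45·y, so x = 1000 − 0.45y. Symmetrically y = 1000 − 0.69x.
Substituting: x = 1000 − 0.45(1000 − 0.69x), giving x(1 − 0.69·0.45) = 1000(1 − 0.45).
So x = 1000 × 0.55 / 0.6895 ≈ 797.6795, and Alice receives 1000 − x ≈ 202.3205.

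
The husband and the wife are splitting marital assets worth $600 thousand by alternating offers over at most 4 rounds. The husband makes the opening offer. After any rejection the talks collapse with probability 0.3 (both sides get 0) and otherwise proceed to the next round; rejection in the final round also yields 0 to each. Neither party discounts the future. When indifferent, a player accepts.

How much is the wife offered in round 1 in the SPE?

Round 4 (the wife proposes): the husband will accept anything ≥ 0, so the wife offers 0 and keeps 600.
Round 3 (the husband proposes): rejecting gives the wife an expected 0.7 × 600 = 420; the husband offers that and keeps 180.
Round 2 (the wife proposes): rejecting gives the husband an expected 0.7 × 180 = 126, so the wife offers 126, keeping 474.
Round 1 (the husband proposes): rejecting gives the wife an expected 0.7 × 474 = 331.8, so the husband offers 331.8, keeping 268.2.

331.8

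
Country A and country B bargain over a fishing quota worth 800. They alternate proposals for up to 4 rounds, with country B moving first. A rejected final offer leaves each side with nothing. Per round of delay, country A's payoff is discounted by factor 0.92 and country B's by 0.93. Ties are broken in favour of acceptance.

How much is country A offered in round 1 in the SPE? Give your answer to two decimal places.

681.24

Round 4 (country A proposes): country B will accept anything ≥ 0, so country A offers 0 and keeps 800.
Round 3 (country B proposes): country A can get 800 next round, worth 0.92 × 800 = 736 now. Country B offers 736 and keeps 800 − 736 = 64.
Round 2 (country A proposes): country B can get 64 next round, worth 0.93 × 64 = 59.52 now; country A offers that and keeps 740.48.
Round 1 (country B proposes): country A can get 740.48 next round, worth 0.92 × 740.48 = 681.2416 now; country B offers that and keeps 118.7584.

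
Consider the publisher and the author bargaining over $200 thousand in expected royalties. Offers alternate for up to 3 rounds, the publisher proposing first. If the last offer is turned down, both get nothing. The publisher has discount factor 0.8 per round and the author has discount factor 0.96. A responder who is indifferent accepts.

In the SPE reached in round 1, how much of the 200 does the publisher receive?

By backward induction:
Round 3 (the publisher proposes): rejection yields 0 for the author; the publisher offers 0 and keeps 200.
Round 2 (the author proposes): the publisher can get 200 next round, worth 0.8 × 200 = 160 now; the author offers that and keeps 40.
Round 1 (the publisher proposes): the author can get 40 next round, worth 0.96 × 40 = 38.4 now. The publisher offers 38.4 and keeps 200 − 38.4 = 161.6.

161.6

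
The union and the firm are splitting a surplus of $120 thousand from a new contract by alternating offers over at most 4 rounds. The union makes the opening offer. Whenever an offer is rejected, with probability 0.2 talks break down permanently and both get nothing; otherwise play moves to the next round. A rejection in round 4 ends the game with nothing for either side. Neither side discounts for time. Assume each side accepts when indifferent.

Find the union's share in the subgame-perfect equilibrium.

Round 4 (the firm proposes): rejection yields 0 for the union; the firm offers 0 and keeps 120.
Round 3 (the union proposes): rejecting gives the firm an expected 0.8 × 120 = 96. The union offers 96 and keeps 120 − 96 = 24.
Round 2 (the firm proposes): rejecting gives the union an expected 0.8 × 24 = 19.2, so the firm offers 19.2, keeping 100.8.
Round 1 (the union proposes): rejecting gives the firm an expected 0.8 × 100.8 = 80.64, so the union offers 80.64, keeping 39.36.

39.36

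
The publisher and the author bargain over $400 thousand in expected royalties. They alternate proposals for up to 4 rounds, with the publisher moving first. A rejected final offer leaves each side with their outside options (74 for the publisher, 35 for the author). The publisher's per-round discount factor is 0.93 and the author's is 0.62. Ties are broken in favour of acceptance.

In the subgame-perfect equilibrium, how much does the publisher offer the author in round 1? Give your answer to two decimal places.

133.90

Round 4 (the author proposes): the publisher gets 74 if talks fail, so the author offers 74 and keeps 326.
Round 3 (the publisher proposes): the author can get 326 next round, worth 0.62 × 326 = 202.12 now; the publisher offers that and keeps 197.88.
Round 2 (the author proposes): the publisher can get 197.88 next round, worth 0.93 × 197.88 = 184.0284 now. The author offers 184.0284 and keeps 400 − 184.0284 = 215.9716.
Round 1 (the publisher proposes): the author can get 215.9716 next round, worth 0.62 × 215.9716 = 133.902392 now; the publisher offers that and keeps 266.097608.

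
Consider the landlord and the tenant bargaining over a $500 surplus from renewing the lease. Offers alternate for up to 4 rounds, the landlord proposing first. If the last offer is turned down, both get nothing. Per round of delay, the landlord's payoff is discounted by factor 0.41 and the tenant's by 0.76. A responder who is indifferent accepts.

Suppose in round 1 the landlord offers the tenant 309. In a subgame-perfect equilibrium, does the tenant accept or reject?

Reject

Work out the tenant's continuation value if the offer is rejected.
Round 4 (the tenant proposes): the landlord will accept anything ≥ 0, so the tenant offers 0 and keeps 500.
Round 3 (the landlord proposes): the tenant can get 500 next round, worth 0.76 × 500 = 380 now, so the landlord offers 380, keeping 120.
Round 2 (the tenant proposes): the landlord can get 120 next round, worth 0.41 × 120 = 49.2 now; the tenant offers that and keeps 450.8.
So by rejecting in round 1, the tenant gets 450.8 next round, worth 0.76 × 450.8 = 342.608 now.
Offer 309 < 342.608, so the tenant rejects.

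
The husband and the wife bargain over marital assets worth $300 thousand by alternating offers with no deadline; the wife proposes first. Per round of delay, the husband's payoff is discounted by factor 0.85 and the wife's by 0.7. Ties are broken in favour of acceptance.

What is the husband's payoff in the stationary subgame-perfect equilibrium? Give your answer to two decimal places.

Let x be the wife's share when the wife proposes and y be the husband's share when the husband proposes.
The husband accepts iff offered ≥ 0.85·y, so x = 300 − 0.85y. Symmetrically y = 300 − 0.7x.
Substituting: x = 300 − 0.85(300 − 0.7x), giving x(1 − 0.7·0.85) = 300(1 − 0.85).
So x = 300 × 0.15 / 0.405 ≈ 111.1111, and the husband receives 300 − x ≈ 188.8889.

188.89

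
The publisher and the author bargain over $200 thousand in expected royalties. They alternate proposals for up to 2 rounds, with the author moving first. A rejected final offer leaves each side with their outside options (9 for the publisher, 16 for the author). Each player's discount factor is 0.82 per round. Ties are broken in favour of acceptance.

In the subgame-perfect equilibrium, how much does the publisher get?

Round 2 (the publisher proposes): the author gets 16 if talks fail, so the publisher offers 16 and keeps 184.
Round 1 (the author proposes): the publisher can get 184 next round, worth 0.82 × 184 = 150.88 now. The author offers 150.88 and keeps 200 − 150.88 = 49.12.

150.88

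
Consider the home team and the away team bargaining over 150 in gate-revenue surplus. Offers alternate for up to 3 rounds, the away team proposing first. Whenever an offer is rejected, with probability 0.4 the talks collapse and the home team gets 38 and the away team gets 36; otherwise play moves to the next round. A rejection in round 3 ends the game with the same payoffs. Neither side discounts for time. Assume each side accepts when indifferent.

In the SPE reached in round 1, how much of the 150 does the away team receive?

93.76

By backward induction:
Round 3 (the away team proposes): the home team gets 38 if talks fail, so the away team offers 38 and keeps 112.
Round 2 (the home team proposes): rejecting gives the away team an expected 0.6 × 112 + 0.4 × 36 = 81.6, so the home team offers 81.6, keeping 68.4.
Round 1 (the away team proposes): rejecting gives the home team an expected 0.6 × 68.4 + 0.4 × 38 = 56.24, so the away team offers 56.24, keeping 93.76.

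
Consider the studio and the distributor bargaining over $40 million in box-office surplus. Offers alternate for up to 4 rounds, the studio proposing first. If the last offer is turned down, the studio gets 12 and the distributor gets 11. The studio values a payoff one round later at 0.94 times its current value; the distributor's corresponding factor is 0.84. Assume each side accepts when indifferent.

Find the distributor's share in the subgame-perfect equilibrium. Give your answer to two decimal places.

Round 4 (the distributor proposes): the studio gets 12 if talks fail, so the distributor offers 12 and keeps 28.
Round 3 (the studio proposes): the distributor can get 28 next round, worth 0.84 × 28 = 23.52 now; the studio offers that and keeps 16.48.
Round 2 (the distributor proposes): the studio can get 16.48 next round, worth 0.94 × 16.48 = 15.4912 now. The distributor offers 15.4912 and keeps 40 − 15.4912 = 24.5088.
Round 1 (the studio proposes): the distributor can get 24.5088 next round, worth 0.84 × 24.5088 = 20.587392 now; the studio offers that and keeps 19.412608.

20.59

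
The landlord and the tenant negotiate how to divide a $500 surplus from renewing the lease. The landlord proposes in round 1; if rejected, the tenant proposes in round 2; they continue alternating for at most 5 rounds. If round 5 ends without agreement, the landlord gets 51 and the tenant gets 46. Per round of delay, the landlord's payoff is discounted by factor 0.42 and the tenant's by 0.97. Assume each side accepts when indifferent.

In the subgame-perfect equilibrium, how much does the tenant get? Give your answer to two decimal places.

Round 5 (the landlord proposes): the tenant gets 46 if talks fail, so the landlord offers 46 and keeps 454.
Round 4 (the tenant proposes): the landlord can get 454 next round, worth 0.42 × 454 = 190.68 now, so the tenant offers 190.68, keeping 309.32.
Round 3 (the landlord proposes): the tenant can get 309.32 next round, worth 0.97 × 309.32 = 300.0404 now. The landlord offers 300.0404 and keeps 500 − 300.0404 = 199.9596.
Round 2 (the tenant proposes): the landlord can get 199.9596 next round, worth 0.42 × 199.9596 = 83.983032 now, so the tenant offers 83.983032, keeping 416.016968.
Round 1 (the landlord proposes): the tenant can get 416.016968 next round, worth 0.97 × 416.016968 = 403.53645896 now. The landlord offers 403.53645896 and keeps 500 − 403.53645896 = 96.46354104.

403.54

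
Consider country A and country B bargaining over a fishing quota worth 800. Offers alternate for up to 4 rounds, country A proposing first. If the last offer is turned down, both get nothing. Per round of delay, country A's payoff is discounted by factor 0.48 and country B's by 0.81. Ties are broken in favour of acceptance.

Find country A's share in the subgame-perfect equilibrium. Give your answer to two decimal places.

211.10

Round 4 (country B proposes): country A will accept anything ≥ 0, so country B offers 0 and keeps 800.
Round 3 (country A proposes): country B can get 800 next round, worth 0.81 × 800 = 648 now. Country A offers 648 and keeps 800 − 648 = 152.
Round 2 (country B proposes): country A can get 152 next round, worth 0.48 × 152 = 72.96 now, so country B offers 72.96, keeping 727.04.
Round 1 (country A proposes): country B can get 727.04 next round, worth 0.81 × 727.04 = 588.9024 now; country A offers that and keeps 211.0976.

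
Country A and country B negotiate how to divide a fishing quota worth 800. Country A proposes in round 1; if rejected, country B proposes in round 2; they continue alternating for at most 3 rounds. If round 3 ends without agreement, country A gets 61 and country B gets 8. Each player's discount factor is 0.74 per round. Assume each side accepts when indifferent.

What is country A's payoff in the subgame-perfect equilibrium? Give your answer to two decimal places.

Round 3 (country A proposes): country B gets 8 if talks fail, so country A offers 8 and keeps 792.
Round 2 (country B proposes): country A can get 792 next round, worth 0.74 × 792 = 586.08 now; country B offers that and keeps 213.92.
Round 1 (country A proposes): country B can get 213.92 next round, worth 0.74 × 213.92 = 158.3008 now, so country A offers 158.3008, keeping 641.6992.

641.70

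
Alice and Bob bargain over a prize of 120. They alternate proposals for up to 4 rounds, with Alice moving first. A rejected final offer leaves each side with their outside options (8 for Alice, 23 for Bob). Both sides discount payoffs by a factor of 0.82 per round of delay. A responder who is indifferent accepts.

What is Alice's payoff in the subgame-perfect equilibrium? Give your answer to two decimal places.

By backward induction:
Round 4 (Bob proposes): Alice gets 8 if talks fail, so Bob offers 8 and keeps 112.
Round 3 (Alice proposes): Bob can get 112 next round, worth 0.82 × 112 = 91.84 now, so Alice offers 91.84, keeping 28.16.
Round 2 (Bob proposes): Alice can get 28.16 next round, worth 0.82 × 28.16 = 23.0912 now. Bob offers 23.0912 and keeps 120 − 23.0912 = 96.9088.
Round 1 (Alice proposes): Bob can get 96.9088 next round, worth 0.82 × 96.9088 = 79.465216 now; Alice offers that and keeps 40.534784.

40.53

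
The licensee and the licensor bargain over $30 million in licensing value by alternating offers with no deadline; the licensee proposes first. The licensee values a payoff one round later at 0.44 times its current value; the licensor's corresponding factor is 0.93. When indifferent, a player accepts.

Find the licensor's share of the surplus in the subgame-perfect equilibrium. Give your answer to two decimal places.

In a stationary SPE each proposer offers the other exactly their discounted continuation value.
If the licensee keeps x when proposing and the licensor keeps y when proposing, then x = 30 − 0.93y and y = 30 − 0.44x.
Solving: x = 30(1 − 0.93) / (1 − 0.44·0.93) = 2.1 / 0.5908 ≈ 3.5545.
The licensor gets 30 − 3.5545 ≈ 26.4455.

26.45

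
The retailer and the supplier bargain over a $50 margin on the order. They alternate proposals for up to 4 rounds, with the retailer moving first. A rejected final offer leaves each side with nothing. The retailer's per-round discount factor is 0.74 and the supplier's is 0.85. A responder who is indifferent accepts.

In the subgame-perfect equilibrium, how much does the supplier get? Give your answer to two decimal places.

37.78

Work backward from the last round.
Round 4 (the supplier proposes): the retailer will accept anything ≥ 0, so the supplier offers 0 and keeps 50.
Round 3 (the retailer proposes): the supplier can get 50 next round, worth 0.85 × 50 = 42.5 now. The retailer offers 42.5 and keeps 50 − 42.5 = 7.5.
Round 2 (the supplier proposes): the retailer can get 7.5 next round, worth 0.74 × 7.5 = 5.55 now. The supplier offers 5.55 and keeps 50 − 5.55 = 44.45.
Round 1 (the retailer proposes): the supplier can get 44.45 next round, worth 0.85 × 44.45 = 37.7825 now; the retailer offers that and keeps 12.2175.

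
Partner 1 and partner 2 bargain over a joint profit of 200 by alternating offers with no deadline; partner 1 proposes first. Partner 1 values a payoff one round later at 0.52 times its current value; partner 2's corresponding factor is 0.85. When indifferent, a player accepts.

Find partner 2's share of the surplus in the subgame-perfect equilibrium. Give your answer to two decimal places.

146.24

When partner 1 proposes, partner 2 accepts any offer worth at least 0.85 times what partner 2 would get by proposing next round; and vice versa.
This gives x = 200 − 0.85y and y = 200 − 0.52x, where x and y are each side's share when it proposes.
Hence (1 − 0.85·0.52)x = 200(1 − 0.85), i.e. 0.558·x = 30.
x ≈ 53.7634; partner 2's share is 200 − x ≈ 146.2366.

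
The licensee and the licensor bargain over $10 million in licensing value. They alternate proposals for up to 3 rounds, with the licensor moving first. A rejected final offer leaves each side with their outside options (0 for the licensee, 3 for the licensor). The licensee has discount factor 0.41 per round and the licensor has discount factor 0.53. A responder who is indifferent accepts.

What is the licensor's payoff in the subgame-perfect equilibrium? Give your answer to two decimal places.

Round 3 (the licensor proposes): rejection yields 0 for the licensee; the licensor offers 0 and keeps 10.
Round 2 (the licensee proposes): the licensor can get 10 next round, worth 0.53 × 10 = 5.3 now, so the licensee offers 5.3, keeping 4.7.
Round 1 (the licensor proposes): the licensee can get 4.7 next round, worth 0.41 × 4.7 = 1.927 now. The licensor offers 1.927 and keeps 10 − 1.927 = 8.073.

8.07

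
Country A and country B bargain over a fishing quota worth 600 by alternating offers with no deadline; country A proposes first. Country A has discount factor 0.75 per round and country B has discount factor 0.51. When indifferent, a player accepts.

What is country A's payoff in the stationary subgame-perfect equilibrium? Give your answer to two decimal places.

476.11

Let x be country A's share when country A proposes and y be country B's share when country B proposes.
Country B accepts iff offered ≥ 0.51·y, so x = 600 − 0.51y. Symmetrically y = 600 − 0.75x.
Substituting: x = 600 − 0.51(600 − 0.75x), giving x(1 − 0.75·0.51) = 600(1 − 0.51).
So x = 600 × 0.49 / 0.6175 ≈ 476.1134, and country B receives 600 − x ≈ 123.8866.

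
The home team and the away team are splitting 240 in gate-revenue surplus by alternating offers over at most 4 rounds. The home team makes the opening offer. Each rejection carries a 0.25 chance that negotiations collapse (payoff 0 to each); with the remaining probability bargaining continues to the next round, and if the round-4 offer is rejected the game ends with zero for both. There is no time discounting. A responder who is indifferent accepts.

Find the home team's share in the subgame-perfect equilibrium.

93.75

Round 4 (the away team proposes): rejection yields 0 for the home team; the away team offers 0 and keeps 240.
Round 3 (the home team proposes): rejecting gives the away team an expected 0.75 × 240 = 180; the home team offers that and keeps 60.
Round 2 (the away team proposes): rejecting gives the home team an expected 0.75 × 60 = 45; the away team offers that and keeps 195.
Round 1 (the home team proposes): rejecting gives the away team an expected 0.75 × 195 = 146.25; the home team offers that and keeps 93.75.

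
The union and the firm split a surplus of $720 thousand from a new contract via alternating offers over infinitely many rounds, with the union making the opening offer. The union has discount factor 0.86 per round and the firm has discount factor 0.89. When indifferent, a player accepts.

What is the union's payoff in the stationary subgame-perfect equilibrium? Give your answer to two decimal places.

337.60

Let x be the union's share when the union proposes and y be the firm's share when the firm proposes.
The firm accepts iff offered ≥ 0.89·y, so x = 720 − 0.89y. Symmetrically y = 720 − 0.86x.
Substituting: x = 720 − 0.89(720 − 0.86x), giving x(1 − 0.86·0.89) = 720(1 − 0.89).
So x = 720 × 0.11 / 0.2346 ≈ 337.5959, and the firm receives 720 − x ≈ 382.4041.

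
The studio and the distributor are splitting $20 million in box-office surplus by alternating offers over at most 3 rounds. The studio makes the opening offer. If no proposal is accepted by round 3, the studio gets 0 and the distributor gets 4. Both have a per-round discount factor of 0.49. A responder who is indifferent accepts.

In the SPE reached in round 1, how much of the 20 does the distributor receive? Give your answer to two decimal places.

Round 3 (the studio proposes): the distributor gets 4 if talks fail, so the studio offers 4 and keeps 16.
Round 2 (the distributor proposes): the studio can get 16 next round, worth 0.49 × 16 = 7.84 now; the distributor offers that and keeps 12.16.
Round 1 (the studio proposes): the distributor can get 12.16 next round, worth 0.49 × 12.16 = 5.9584 now. The studio offers 5.9584 and keeps 20 − 5.9584 = 14.0416.

5.96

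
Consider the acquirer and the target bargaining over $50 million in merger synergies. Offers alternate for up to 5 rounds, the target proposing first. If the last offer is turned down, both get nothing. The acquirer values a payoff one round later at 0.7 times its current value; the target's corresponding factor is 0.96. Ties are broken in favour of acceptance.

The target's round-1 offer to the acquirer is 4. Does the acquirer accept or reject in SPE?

Work out the acquirer's continuation value if the offer is rejected.
Round 5 (the target proposes): rejection yields 0 for the acquirer; the target offers 0 and keeps 50.
Round 4 (the acquirer proposes): the target can get 50 next round, worth 0.96 × 50 = 48 now, so the acquirer offers 48, keeping 2.
Round 3 (the target proposes): the acquirer can get 2 next round, worth 0.7 × 2 = 1.4 now, so the target offers 1.4, keeping 48.6.
Round 2 (the acquirer proposes): the target can get 48.6 next round, worth 0.96 × 48.6 = 46.656 now; the acquirer offers that and keeps 3.344.
So by rejecting in round 1, the acquirer gets 3.344 next round, worth 0.7 × 3.344 = 2.3408 now.
Offer 4 ≥ 2.3408, so the acquirer accepts.

Accept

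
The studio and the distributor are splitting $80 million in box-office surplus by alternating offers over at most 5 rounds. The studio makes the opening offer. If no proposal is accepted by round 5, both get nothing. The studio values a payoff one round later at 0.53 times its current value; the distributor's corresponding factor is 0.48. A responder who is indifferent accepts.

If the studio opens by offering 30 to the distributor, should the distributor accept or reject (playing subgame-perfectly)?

Round 5 (the studio proposes): the distributor will accept anything ≥ 0, so the studio offers 0 and keeps 80.
Round 4 (the distributor proposes): the studio can get 80 next round, worth 0.53 × 80 = 42.4 now, so the distributor offers 42.4, keeping 37.6.
Round 3 (the studio proposes): the distributor can get 37.6 next round, worth 0.48 × 37.6 = 18.048 now, so the studio offers 18.048, keeping 61.952.
Round 2 (the distributor proposes): the studio can get 61.952 next round, worth 0.53 × 61.952 = 32.83456 now; the distributor offers that and keeps 47.16544.
So by rejecting in round 1, the distributor gets 47.16544 next round, worth 0.48 × 47.16544 = 22.6394112 now.
Offer 30 ≥ 22.6394112, so the distributor accepts.

Accept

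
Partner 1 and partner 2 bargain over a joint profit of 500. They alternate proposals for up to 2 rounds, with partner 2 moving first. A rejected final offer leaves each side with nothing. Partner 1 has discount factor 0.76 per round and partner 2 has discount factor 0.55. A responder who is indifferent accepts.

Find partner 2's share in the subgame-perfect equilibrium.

120

By backward induction:
Round 2 (partner 1 proposes): partner 2 will accept anything ≥ 0, so partner 1 offers 0 and keeps 500.
Round 1 (partner 2 proposes): partner 1 can get 500 next round, worth 0.76 × 500 = 380 now, so partner 2 offers 380, keeping 120.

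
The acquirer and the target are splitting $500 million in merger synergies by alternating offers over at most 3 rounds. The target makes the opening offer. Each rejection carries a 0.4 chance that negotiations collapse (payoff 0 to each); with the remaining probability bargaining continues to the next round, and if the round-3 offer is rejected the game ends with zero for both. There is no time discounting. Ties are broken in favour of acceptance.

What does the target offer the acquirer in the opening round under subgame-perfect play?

Round 3 (the target proposes): rejection yields 0 for the acquirer; the target offers 0 and keeps 500.
Round 2 (the acquirer proposes): rejecting gives the target an expected 0.6 × 500 = 300, so the acquirer offers 300, keeping 200.
Round 1 (the target proposes): rejecting gives the acquirer an expected 0.6 × 200 = 120; the target offers that and keeps 380.

120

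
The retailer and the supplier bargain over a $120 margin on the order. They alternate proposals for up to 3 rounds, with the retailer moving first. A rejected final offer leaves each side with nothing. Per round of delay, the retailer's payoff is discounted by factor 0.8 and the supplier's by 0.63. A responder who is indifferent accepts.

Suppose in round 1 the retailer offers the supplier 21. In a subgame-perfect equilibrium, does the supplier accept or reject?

Accept

Work out the supplier's continuation value if the offer is rejected.
Round 3 (the retailer proposes): rejection yields 0 for the supplier; the retailer offers 0 and keeps 120.
Round 2 (the supplier proposes): the retailer can get 120 next round, worth 0.8 × 120 = 96 now. The supplier offers 96 and keeps 120 − 96 = 24.
So by rejecting in round 1, the supplier gets 24 next round, worth 0.63 × 24 = 15.12 now.
Offer 21 ≥ 15.12, so the supplier accepts.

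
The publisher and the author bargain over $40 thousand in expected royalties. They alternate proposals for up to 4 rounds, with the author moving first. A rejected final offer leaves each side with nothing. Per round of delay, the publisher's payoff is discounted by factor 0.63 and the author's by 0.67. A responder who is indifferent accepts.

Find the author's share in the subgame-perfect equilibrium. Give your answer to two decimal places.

21.05

By backward induction:
Round 4 (the publisher proposes): rejection yields 0 for the author; the publisher offers 0 and keeps 40.
Round 3 (the author proposes): the publisher can get 40 next round, worth 0.63 × 40 = 25.2 now; the author offers that and keeps 14.8.
Round 2 (the publisher proposes): the author can get 14.8 next round, worth 0.67 × 14.8 = 9.916 now. The publisher offers 9.916 and keeps 40 − 9.916 = 30.084.
Round 1 (the author proposes): the publisher can get 30.084 next round, worth 0.63 × 30.084 = 18.95292 now, so the author offers 18.95292, keeping 21.04708.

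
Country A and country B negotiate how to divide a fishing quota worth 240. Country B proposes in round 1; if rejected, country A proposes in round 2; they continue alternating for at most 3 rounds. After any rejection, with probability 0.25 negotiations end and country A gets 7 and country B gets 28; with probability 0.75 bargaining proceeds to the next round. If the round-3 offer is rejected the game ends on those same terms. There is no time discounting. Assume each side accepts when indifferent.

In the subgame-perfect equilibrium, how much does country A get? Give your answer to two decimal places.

Round 3 (country B proposes): country A gets 7 if talks fail, so country B offers 7 and keeps 233.
Round 2 (country A proposes): rejecting gives country B an expected 0.75 × 233 + 0.25 × 28 = 181.75, so country A offers 181.75, keeping 58.25.
Round 1 (country B proposes): rejecting gives country A an expected 0.75 × 58.25 + 0.25 × 7 = 45.4375; country B offers that and keeps 194.5625.

45.44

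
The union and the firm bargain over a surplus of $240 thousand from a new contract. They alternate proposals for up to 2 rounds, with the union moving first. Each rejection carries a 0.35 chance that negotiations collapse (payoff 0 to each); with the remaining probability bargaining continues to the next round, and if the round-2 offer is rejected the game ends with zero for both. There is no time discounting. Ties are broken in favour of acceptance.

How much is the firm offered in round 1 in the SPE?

156

By backward induction:
Round 2 (the firm proposes): rejection yields 0 for the union; the firm offers 0 and keeps 240.
Round 1 (the union proposes): rejecting gives the firm an expected 0.65 × 240 = 156; the union offers that and keeps 84.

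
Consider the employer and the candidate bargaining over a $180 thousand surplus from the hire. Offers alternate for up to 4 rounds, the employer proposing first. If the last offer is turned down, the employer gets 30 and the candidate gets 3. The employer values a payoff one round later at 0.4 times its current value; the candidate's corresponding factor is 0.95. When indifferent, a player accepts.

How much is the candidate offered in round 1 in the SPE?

156.75

Round 4 (the candidate proposes): the employer gets 30 if talks fail, so the candidate offers 30 and keeps 150.
Round 3 (the employer proposes): the candidate can get 150 next round, worth 0.95 × 150 = 142.5 now, so the employer offers 142.5, keeping 37.5.
Round 2 (the candidate proposes): the employer can get 37.5 next round, worth 0.4 × 37.5 = 15 now, so the candidate offers 15, keeping 165.
Round 1 (the employer proposes): the candidate can get 165 next round, worth 0.95 × 165 = 156.75 now. The employer offers 156.75 and keeps 180 − 156.75 = 23.25.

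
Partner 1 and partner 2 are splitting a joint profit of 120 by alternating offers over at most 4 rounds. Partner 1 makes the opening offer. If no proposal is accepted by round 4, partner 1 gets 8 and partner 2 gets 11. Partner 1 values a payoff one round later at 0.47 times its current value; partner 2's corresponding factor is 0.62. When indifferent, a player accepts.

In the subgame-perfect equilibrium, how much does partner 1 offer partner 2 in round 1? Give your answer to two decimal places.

59.67

By backward induction:
Round 4 (partner 2 proposes): partner 1 gets 8 if talks fail, so partner 2 offers 8 and keeps 112.
Round 3 (partner 1 proposes): partner 2 can get 112 next round, worth 0.62 × 112 = 69.44 now, so partner 1 offers 69.44, keeping 50.56.
Round 2 (partner 2 proposes): partner 1 can get 50.56 next round, worth 0.47 × 50.56 = 23.7632 now. Partner 2 offers 23.7632 and keeps 120 − 23.7632 = 96.2368.
Round 1 (partner 1 proposes): partner 2 can get 96.2368 next round, worth 0.62 × 96.2368 = 59.666816 now, so partner 1 offers 59.666816, keeping 60.333184.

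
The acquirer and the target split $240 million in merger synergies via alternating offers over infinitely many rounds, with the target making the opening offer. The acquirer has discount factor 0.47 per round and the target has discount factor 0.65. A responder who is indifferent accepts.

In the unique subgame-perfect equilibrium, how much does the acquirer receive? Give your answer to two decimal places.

56.85

Let x be the target's share when the target proposes and y be the acquirer's share when the acquirer proposes.
The acquirer accepts iff offered ≥ 0.47·y, so x = 240 − 0.47y. Symmetrically y = 240 − 0.65x.
Substituting: x = 240 − 0.47(240 − 0.65x), giving x(1 − 0.65·0.47) = 240(1 − 0.47).
So x = 240 × 0.53 / 0.6945 ≈ 183.1533, and the acquirer receives 240 − x ≈ 56.8467.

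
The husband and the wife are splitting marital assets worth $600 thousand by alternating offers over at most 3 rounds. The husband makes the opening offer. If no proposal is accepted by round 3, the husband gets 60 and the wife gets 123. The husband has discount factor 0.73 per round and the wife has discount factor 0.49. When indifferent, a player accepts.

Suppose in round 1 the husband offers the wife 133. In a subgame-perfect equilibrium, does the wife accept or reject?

Accept

Work out the wife's continuation value if the offer is rejected.
Round 3 (the husband proposes): the wife gets 123 if talks fail, so the husband offers 123 and keeps 477.
Round 2 (the wife proposes): the husband can get 477 next round, worth 0.73 × 477 = 348.21 now. The wife offers 348.21 and keeps 600 − 348.21 = 251.79.
So by rejecting in round 1, the wife gets 251.79 next round, worth 0.49 × 251.79 = 123.3771 now.
Offer 133 ≥ 123.3771, so the wife accepts.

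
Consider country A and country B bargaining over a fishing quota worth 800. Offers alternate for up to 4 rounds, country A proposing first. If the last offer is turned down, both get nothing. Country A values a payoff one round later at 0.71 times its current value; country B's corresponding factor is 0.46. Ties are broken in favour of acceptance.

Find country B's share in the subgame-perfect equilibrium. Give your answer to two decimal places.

226.91

By backward induction:
Round 4 (country B proposes): rejection yields 0 for country A; country B offers 0 and keeps 800.
Round 3 (country A proposes): country B can get 800 next round, worth 0.46 × 800 = 368 now. Country A offers 368 and keeps 800 − 368 = 432.
Round 2 (country B proposes): country A can get 432 next round, worth 0.71 × 432 = 306.72 now. Country B offers 306.72 and keeps 800 − 306.72 = 493.28.
Round 1 (country A proposes): country B can get 493.28 next round, worth 0.46 × 493.28 = 226.9088 now; country A offers that and keeps 573.0912.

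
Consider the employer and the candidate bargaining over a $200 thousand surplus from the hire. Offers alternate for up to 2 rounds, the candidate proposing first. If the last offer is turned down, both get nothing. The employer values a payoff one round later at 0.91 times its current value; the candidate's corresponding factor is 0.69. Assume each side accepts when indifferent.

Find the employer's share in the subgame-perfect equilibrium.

182

Round 2 (the employer proposes): the candidate will accept anything ≥ 0, so the employer offers 0 and keeps 200.
Round 1 (the candidate proposes): the employer can get 200 next round, worth 0.91 × 200 = 182 now, so the candidate offers 182, keeping 18.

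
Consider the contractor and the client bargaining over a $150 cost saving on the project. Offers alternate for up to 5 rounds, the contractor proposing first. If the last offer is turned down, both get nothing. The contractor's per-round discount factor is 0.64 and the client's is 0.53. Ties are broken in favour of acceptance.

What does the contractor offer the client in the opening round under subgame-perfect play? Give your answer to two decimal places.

Round 5 (the contractor proposes): the client will accept anything ≥ 0, so the contractor offers 0 and keeps 150.
Round 4 (the client proposes): the contractor can get 150 next round, worth 0.64 × 150 = 96 now; the client offers that and keeps 54.
Round 3 (the contractor proposes): the client can get 54 next round, worth 0.53 × 54 = 28.62 now, so the contractor offers 28.62, keeping 121.38.
Round 2 (the client proposes): the contractor can get 121.38 next round, worth 0.64 × 121.38 = 77.6832 now; the client offers that and keeps 72.3168.
Round 1 (the contractor proposes): the client can get 72.3168 next round, worth 0.53 × 72.3168 = 38.327904 now. The contractor offers 38.327904 and keeps 150 − 38.327904 = 111.672096.

38.33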